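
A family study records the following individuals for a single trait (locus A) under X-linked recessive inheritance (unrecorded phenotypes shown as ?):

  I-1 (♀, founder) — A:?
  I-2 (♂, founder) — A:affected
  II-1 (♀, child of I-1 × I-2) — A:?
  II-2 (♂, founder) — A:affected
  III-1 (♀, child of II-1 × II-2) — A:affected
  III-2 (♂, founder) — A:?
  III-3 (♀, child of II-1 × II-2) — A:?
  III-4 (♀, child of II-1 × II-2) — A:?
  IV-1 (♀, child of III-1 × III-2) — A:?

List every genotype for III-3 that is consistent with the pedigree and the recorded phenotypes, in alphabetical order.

III-3 ∈ {X^AX^a, X^aX^a}

A/I-1 ? ·: X^AX^A|X^AX^a|X^aX^a
A/I-2 aff ·: X^aY
A/II-1 ? I-1×I-2: X^AX^a|X^aX^a
A/II-2 aff ·: X^aY
A/III-1 aff II-1×II-2: X^aX^a
A/III-2 ? ·: X^AY|X^aY
A/III-3 ? II-1×II-2: X^AX^a|X^aX^a
A/III-4 ? II-1×II-2: X^AX^a|X^aX^a
A/IV-1 ? III-1×III-2: X^AX^a|X^aX^a
⇒ A over [I-1,I-2,II-1,II-2,III-1,III-2,III-3,III-4,IV-1]: 20 consistent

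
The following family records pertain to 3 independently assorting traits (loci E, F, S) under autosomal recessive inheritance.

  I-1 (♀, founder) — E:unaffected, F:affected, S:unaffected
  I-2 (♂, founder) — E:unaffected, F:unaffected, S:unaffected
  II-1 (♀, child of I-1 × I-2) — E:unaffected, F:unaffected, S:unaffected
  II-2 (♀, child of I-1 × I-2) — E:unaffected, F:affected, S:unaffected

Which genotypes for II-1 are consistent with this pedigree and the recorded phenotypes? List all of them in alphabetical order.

II-1 ∈ {EE Ff SS, EE Ff Ss, Ee Ff SS, Ee Ff Ss}

E/I-1 un ·: EE|Ee
E/I-2 un ·: EE|Ee
E/II-1 un I-1×I-2: EE|Ee
E/II-2 un I-1×I-2: EE|Ee
⇒ E over [I-1,I-2,II-1,II-2]: 13 consistent
F/I-1 aff ·: ff
F/I-2 un ·: Ff
F/II-1 un I-1×I-2: Ff
F/II-2 aff I-1×I-2: ff
⇒ F over [I-1,I-2,II-1,II-2]: 1 consistent
S/I-1 un ·: SS|Ss
S/I-2 un ·: SS|Ss
S/II-1 un I-1×I-2: SS|Ss
S/II-2 un I-1×I-2: SS|Ss
⇒ S over [I-1,I-2,II-1,II-2]: 13 consistent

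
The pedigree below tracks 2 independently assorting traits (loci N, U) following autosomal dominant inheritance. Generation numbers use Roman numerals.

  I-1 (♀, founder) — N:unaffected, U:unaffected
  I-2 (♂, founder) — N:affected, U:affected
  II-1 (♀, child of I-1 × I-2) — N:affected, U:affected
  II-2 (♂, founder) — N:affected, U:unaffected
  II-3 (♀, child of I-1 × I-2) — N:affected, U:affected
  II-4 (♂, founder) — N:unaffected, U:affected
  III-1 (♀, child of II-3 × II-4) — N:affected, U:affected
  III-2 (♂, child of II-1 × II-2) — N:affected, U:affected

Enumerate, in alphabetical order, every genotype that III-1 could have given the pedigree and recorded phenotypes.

III-1 ∈ {Nn UU, Nn Uu}

N/I-1 un ·: nn
N/I-2 aff ·: Nn|NN
N/II-1 aff I-1×I-2: Nn
N/II-2 aff ·: Nn|NN
N/II-3 aff I-1×I-2: Nn
N/II-4 un ·: nn
N/III-1 aff II-3×II-4: Nn
N/III-2 aff II-1×II-2: Nn|NN
⇒ N over [I-1,I-2,II-1,II-2,II-3,II-4,III-1,III-2]: 8 consistent
U/I-1 un ·: uu
U/I-2 aff ·: Uu|UU
U/II-1 aff I-1×I-2: Uu
U/II-2 un ·: uu
U/II-3 aff I-1×I-2: Uu
U/II-4 aff ·: Uu|UU
U/III-1 aff II-3×II-4: Uu|UU
U/III-2 aff II-1×II-2: Uu
⇒ U over [I-1,I-2,II-1,II-2,II-3,II-4,III-1,III-2]: 8 consistent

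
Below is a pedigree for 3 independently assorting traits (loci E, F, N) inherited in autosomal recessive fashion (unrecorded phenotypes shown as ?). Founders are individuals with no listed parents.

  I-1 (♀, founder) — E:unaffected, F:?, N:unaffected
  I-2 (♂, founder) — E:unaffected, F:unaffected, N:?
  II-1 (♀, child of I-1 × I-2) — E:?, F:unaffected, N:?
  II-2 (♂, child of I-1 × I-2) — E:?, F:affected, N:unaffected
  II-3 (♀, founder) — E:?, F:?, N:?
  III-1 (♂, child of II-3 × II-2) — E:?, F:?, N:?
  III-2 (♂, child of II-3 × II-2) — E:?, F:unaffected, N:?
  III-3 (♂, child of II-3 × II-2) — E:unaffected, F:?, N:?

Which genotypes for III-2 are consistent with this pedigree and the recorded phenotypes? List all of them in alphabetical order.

III-2 ∈ {EE Ff NN, EE Ff Nn, EE Ff nn, Ee Ff NN, Ee Ff Nn, Ee Ff nn, ee Ff NN, ee Ff Nn, ee Ff nn}

E/I-1 un ·: EE|Ee
E/I-2 un ·: EE|Ee
E/II-1 ? I-1×I-2: EE|Ee|ee
E/II-2 ? I-1×I-2: EE|Ee|ee
E/II-3 ? ·: EE|Ee|ee
E/III-1 ? II-3×II-2: EE|Ee|ee
E/III-2 ? II-3×II-2: EE|Ee|ee
E/III-3 un II-3×II-2: EE|Ee
⇒ E over [I-1,I-2,II-1,II-2,II-3,III-1,III-2,III-3]: 305 consistent
F/I-1 ? ·: Ff|ff
F/I-2 un ·: Ff
F/II-1 un I-1×I-2: FF|Ff
F/II-2 aff I-1×I-2: ff
F/II-3 ? ·: FF|Ff
F/III-1 ? II-3×II-2: Ff|ff
F/III-2 un II-3×II-2: Ff
F/III-3 ? II-3×II-2: Ff|ff
⇒ F over [I-1,I-2,II-1,II-2,II-3,III-1,III-2,III-3]: 15 consistent
N/I-1 un ·: NN|Nn
N/I-2 ? ·: NN|Nn|nn
N/II-1 ? I-1×I-2: NN|Nn|nn
N/II-2 un I-1×I-2: NN|Nn
N/II-3 ? ·: NN|Nn|nn
N/III-1 ? II-3×II-2: NN|Nn|nn
N/III-2 ? II-3×II-2: NN|Nn|nn
N/III-3 ? II-3×II-2: NN|Nn|nn
⇒ N over [I-1,I-2,II-1,II-2,II-3,III-1,III-2,III-3]: 510 consistent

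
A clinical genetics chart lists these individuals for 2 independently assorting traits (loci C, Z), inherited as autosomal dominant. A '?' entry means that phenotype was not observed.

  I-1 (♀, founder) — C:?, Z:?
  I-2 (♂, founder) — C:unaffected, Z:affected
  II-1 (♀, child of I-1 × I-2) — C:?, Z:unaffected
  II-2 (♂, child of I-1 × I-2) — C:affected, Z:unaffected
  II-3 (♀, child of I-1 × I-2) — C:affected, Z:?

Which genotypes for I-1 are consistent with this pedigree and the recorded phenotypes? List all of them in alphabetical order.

C/I-1 ? ·: Cc|CC
C/I-2 un ·: cc
C/II-1 ? I-1×I-2: cc|Cc
C/II-2 aff I-1×I-2: Cc
C/II-3 aff I-1×I-2: Cc
⇒ C over [I-1,I-2,II-1,II-2,II-3]: 3 consistent
Z/I-1 ? ·: zz|Zz
Z/I-2 aff ·: Zz
Z/II-1 un I-1×I-2: zz
Z/II-2 un I-1×I-2: zz
Z/II-3 ? I-1×I-2: zz|Zz|ZZ
⇒ Z over [I-1,I-2,II-1,II-2,II-3]: 5 consistent

I-1 ∈ {CC Zz, CC zz, Cc Zz, Cc zz}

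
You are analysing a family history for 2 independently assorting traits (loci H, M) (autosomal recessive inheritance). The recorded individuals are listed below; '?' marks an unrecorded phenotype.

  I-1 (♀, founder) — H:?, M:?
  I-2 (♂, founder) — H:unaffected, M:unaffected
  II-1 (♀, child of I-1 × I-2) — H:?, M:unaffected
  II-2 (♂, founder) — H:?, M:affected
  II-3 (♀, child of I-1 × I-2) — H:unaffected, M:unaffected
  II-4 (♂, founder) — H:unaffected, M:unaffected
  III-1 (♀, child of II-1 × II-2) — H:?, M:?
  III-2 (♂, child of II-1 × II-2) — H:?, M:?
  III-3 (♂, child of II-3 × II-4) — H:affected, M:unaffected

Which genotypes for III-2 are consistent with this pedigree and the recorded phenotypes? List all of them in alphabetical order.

H/I-1 ? ·: HH|Hh|hh
H/I-2 un ·: HH|Hh
H/II-1 ? I-1×I-2: HH|Hh|hh
H/II-2 ? ·: HH|Hh|hh
H/II-3 un I-1×I-2: Hh
H/II-4 un ·: Hh
H/III-1 ? II-1×II-2: HH|Hh|hh
H/III-2 ? II-1×II-2: HH|Hh|hh
H/III-3 aff II-3×II-4: hh
⇒ H over [I-1,I-2,II-1,II-2,II-3,II-4,III-1,III-2,III-3]: 115 consistent
M/I-1 ? ·: MM|Mm|mm
M/I-2 un ·: MM|Mm
M/II-1 un I-1×I-2: MM|Mm
M/II-2 aff ·: mm
M/II-3 un I-1×I-2: MM|Mm
M/II-4 un ·: MM|Mm
M/III-1 ? II-1×II-2: Mm|mm
M/III-2 ? II-1×II-2: Mm|mm
M/III-3 un II-3×II-4: MM|Mm
⇒ M over [I-1,I-2,II-1,II-2,II-3,II-4,III-1,III-2,III-3]: 140 consistent

III-2 ∈ {HH Mm, HH mm, Hh Mm, Hh mm, hh Mm, hh mm}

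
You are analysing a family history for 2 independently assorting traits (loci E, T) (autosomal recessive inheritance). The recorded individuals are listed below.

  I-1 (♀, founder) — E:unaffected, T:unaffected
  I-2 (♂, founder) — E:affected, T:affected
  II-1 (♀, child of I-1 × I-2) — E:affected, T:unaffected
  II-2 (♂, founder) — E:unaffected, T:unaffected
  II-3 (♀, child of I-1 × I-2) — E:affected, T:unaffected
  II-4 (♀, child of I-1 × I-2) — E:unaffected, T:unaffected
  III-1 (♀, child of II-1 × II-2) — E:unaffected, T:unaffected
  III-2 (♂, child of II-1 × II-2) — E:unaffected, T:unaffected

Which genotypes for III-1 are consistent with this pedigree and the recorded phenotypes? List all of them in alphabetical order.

III-1 ∈ {Ee TT, Ee Tt}

E/I-1 un ·: Ee
E/I-2 aff ·: ee
E/II-1 aff I-1×I-2: ee
E/II-2 un ·: EE|Ee
E/II-3 aff I-1×I-2: ee
E/II-4 un I-1×I-2: Ee
E/III-1 un II-1×II-2: Ee
E/III-2 un II-1×II-2: Ee
⇒ E over [I-1,I-2,II-1,II-2,II-3,II-4,III-1,III-2]: 2 consistent
T/I-1 un ·: TT|Tt
T/I-2 aff ·: tt
T/II-1 un I-1×I-2: Tt
T/II-2 un ·: TT|Tt
T/II-3 un I-1×I-2: Tt
T/II-4 un I-1×I-2: Tt
T/III-1 un II-1×II-2: TT|Tt
T/III-2 un II-1×II-2: TT|Tt
⇒ T over [I-1,I-2,II-1,II-2,II-3,II-4,III-1,III-2]: 16 consistent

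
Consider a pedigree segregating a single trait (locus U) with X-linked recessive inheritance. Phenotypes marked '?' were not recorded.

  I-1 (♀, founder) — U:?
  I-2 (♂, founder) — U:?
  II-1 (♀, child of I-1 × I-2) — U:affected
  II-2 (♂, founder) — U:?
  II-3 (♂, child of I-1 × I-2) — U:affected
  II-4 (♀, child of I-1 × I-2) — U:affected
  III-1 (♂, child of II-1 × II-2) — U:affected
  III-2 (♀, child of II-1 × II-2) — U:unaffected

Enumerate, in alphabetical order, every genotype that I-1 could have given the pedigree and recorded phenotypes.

U/I-1 ? ·: X^UX^u|X^uX^u
U/I-2 ? ·: X^uY
U/II-1 aff I-1×I-2: X^uX^u
U/II-2 ? ·: X^UY
U/II-3 aff I-1×I-2: X^uY
U/II-4 aff I-1×I-2: X^uX^u
U/III-1 aff II-1×II-2: X^uY
U/III-2 un II-1×II-2: X^UX^u
⇒ U over [I-1,I-2,II-1,II-2,II-3,II-4,III-1,III-2]: 2 consistent

I-1 ∈ {X^UX^u, X^uX^u}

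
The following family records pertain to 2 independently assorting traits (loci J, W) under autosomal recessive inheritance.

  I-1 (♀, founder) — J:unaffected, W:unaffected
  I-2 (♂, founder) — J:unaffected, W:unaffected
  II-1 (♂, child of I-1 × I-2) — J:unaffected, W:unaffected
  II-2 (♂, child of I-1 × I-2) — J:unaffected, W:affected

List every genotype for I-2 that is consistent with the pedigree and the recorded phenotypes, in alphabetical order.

I-2 ∈ {JJ Ww, Jj Ww}

J/I-1 un ·: JJ|Jj
J/I-2 un ·: JJ|Jj
J/II-1 un I-1×I-2: JJ|Jj
J/II-2 un I-1×I-2: JJ|Jj
⇒ J over [I-1,I-2,II-1,II-2]: 13 consistent
W/I-1 un ·: Ww
W/I-2 un ·: Ww
W/II-1 un I-1×I-2: WW|Ww
W/II-2 aff I-1×I-2: ww
⇒ W over [I-1,I-2,II-1,II-2]: 2 consistent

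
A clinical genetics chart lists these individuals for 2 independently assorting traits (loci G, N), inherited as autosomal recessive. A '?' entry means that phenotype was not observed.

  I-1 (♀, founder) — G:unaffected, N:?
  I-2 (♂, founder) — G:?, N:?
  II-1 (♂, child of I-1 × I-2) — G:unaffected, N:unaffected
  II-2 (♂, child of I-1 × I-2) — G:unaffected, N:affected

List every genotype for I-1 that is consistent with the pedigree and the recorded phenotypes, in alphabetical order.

I-1 ∈ {GG Nn, GG nn, Gg Nn, Gg nn}

G/I-1 un ·: GG|Gg
G/I-2 ? ·: GG|Gg|gg
G/II-1 un I-1×I-2: GG|Gg
G/II-2 un I-1×I-2: GG|Gg
⇒ G over [I-1,I-2,II-1,II-2]: 15 consistent
N/I-1 ? ·: Nn|nn
N/I-2 ? ·: Nn|nn
N/II-1 un I-1×I-2: NN|Nn
N/II-2 aff I-1×I-2: nn
⇒ N over [I-1,I-2,II-1,II-2]: 4 consistent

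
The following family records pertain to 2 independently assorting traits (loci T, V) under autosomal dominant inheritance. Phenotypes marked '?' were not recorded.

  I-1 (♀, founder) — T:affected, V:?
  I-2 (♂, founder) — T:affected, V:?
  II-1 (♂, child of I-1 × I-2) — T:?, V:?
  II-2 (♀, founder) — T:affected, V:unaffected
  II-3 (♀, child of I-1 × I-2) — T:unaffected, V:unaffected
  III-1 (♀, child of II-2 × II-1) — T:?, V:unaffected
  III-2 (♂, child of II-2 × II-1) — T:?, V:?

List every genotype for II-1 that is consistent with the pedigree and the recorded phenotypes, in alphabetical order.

T/I-1 aff ·: Tt
T/I-2 aff ·: Tt
T/II-1 ? I-1×I-2: tt|Tt|TT
T/II-2 aff ·: Tt|TT
T/II-3 un I-1×I-2: tt
T/III-1 ? II-2×II-1: tt|Tt|TT
T/III-2 ? II-2×II-1: tt|Tt|TT
⇒ T over [I-1,I-2,II-1,II-2,II-3,III-1,III-2]: 23 consistent
V/I-1 ? ·: vv|Vv
V/I-2 ? ·: vv|Vv
V/II-1 ? I-1×I-2: vv|Vv
V/II-2 un ·: vv
V/II-3 un I-1×I-2: vv
V/III-1 un II-2×II-1: vv
V/III-2 ? II-2×II-1: vv|Vv
⇒ V over [I-1,I-2,II-1,II-2,II-3,III-1,III-2]: 10 consistent

II-1 ∈ {TT Vv, TT vv, Tt Vv, Tt vv, tt Vv, tt vv}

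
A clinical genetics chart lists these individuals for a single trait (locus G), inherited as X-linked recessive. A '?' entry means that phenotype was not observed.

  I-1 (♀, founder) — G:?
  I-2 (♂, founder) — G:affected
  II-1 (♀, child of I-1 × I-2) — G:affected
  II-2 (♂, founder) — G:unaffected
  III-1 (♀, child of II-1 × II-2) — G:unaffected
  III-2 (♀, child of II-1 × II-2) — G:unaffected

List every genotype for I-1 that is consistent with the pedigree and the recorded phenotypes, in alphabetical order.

I-1 ∈ {X^GX^g, X^gX^g}

G/I-1 ? ·: X^GX^g|X^gX^g
G/I-2 aff ·: X^gY
G/II-1 aff I-1×I-2: X^gX^g
G/II-2 un ·: X^GY
G/III-1 un II-1×II-2: X^GX^g
G/III-2 un II-1×II-2: X^GX^g
⇒ G over [I-1,I-2,II-1,II-2,III-1,III-2]: 2 consistent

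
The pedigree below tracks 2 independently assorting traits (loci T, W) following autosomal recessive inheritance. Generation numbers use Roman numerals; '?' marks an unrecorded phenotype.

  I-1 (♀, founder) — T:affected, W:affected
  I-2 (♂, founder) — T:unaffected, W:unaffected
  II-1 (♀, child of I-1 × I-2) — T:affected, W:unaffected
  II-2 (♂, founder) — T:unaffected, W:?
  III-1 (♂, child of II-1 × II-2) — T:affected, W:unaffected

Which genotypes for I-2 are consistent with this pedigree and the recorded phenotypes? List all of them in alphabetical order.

T/I-1 aff ·: tt
T/I-2 un ·: Tt
T/II-1 aff I-1×I-2: tt
T/II-2 un ·: Tt
T/III-1 aff II-1×II-2: tt
⇒ T over [I-1,I-2,II-1,II-2,III-1]: 1 consistent
W/I-1 aff ·: ww
W/I-2 un ·: WW|Ww
W/II-1 un I-1×I-2: Ww
W/II-2 ? ·: WW|Ww|ww
W/III-1 un II-1×II-2: WW|Ww
⇒ W over [I-1,I-2,II-1,II-2,III-1]: 10 consistent

I-2 ∈ {Tt WW, Tt Ww}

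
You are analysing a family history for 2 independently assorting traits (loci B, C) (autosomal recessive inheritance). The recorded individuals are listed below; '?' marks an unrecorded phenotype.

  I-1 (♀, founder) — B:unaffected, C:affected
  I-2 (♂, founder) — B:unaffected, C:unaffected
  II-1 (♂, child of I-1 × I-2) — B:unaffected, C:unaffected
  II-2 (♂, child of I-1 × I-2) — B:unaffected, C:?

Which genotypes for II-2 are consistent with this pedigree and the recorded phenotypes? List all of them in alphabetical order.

II-2 ∈ {BB Cc, BB cc, Bb Cc, Bb cc}

B/I-1 un ·: BB|Bb
B/I-2 un ·: BB|Bb
B/II-1 un I-1×I-2: BB|Bb
B/II-2 un I-1×I-2: BB|Bb
⇒ B over [I-1,I-2,II-1,II-2]: 13 consistent
C/I-1 aff ·: cc
C/I-2 un ·: CC|Cc
C/II-1 un I-1×I-2: Cc
C/II-2 ? I-1×I-2: Cc|cc
⇒ C over [I-1,I-2,II-1,II-2]: 3 consistent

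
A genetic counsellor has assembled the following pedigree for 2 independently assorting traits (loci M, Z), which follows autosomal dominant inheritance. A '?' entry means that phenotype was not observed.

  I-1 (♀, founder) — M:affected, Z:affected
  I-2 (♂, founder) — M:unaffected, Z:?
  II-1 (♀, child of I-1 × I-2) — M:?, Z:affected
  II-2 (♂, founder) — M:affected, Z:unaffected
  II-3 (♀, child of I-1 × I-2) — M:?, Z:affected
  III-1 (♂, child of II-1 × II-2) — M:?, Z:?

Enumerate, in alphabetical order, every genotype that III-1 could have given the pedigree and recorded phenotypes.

III-1 ∈ {MM Zz, MM zz, Mm Zz, Mm zz, mm Zz, mm zz}

M/I-1 aff ·: Mm|MM
M/I-2 un ·: mm
M/II-1 ? I-1×I-2: mm|Mm
M/II-2 aff ·: Mm|MM
M/II-3 ? I-1×I-2: mm|Mm
M/III-1 ? II-1×II-2: mm|Mm|MM
⇒ M over [I-1,I-2,II-1,II-2,II-3,III-1]: 21 consistent
Z/I-1 aff ·: Zz|ZZ
Z/I-2 ? ·: zz|Zz|ZZ
Z/II-1 aff I-1×I-2: Zz|ZZ
Z/II-2 un ·: zz
Z/II-3 aff I-1×I-2: Zz|ZZ
Z/III-1 ? II-1×II-2: zz|Zz
⇒ Z over [I-1,I-2,II-1,II-2,II-3,III-1]: 23 consistent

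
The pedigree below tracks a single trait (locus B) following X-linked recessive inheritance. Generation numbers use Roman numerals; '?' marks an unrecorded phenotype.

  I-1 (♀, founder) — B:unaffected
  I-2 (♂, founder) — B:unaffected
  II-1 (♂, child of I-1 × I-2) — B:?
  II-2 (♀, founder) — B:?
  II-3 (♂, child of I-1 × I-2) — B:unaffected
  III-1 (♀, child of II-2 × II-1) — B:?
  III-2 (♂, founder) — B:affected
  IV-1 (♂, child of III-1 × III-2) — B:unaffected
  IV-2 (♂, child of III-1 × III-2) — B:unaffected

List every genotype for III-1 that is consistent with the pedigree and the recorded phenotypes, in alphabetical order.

B/I-1 un ·: X^BX^B|X^BX^b
B/I-2 un ·: X^BY
B/II-1 ? I-1×I-2: X^BY|X^bY
B/II-2 ? ·: X^BX^B|X^BX^b|X^bX^b
B/II-3 un I-1×I-2: X^BY
B/III-1 ? II-2×II-1: X^BX^B|X^BX^b
B/III-2 aff ·: X^bY
B/IV-1 un III-1×III-2: X^BY
B/IV-2 un III-1×III-2: X^BY
⇒ B over [I-1,I-2,II-1,II-2,II-3,III-1,III-2,IV-1,IV-2]: 10 consistent

III-1 ∈ {X^BX^B, X^BX^b}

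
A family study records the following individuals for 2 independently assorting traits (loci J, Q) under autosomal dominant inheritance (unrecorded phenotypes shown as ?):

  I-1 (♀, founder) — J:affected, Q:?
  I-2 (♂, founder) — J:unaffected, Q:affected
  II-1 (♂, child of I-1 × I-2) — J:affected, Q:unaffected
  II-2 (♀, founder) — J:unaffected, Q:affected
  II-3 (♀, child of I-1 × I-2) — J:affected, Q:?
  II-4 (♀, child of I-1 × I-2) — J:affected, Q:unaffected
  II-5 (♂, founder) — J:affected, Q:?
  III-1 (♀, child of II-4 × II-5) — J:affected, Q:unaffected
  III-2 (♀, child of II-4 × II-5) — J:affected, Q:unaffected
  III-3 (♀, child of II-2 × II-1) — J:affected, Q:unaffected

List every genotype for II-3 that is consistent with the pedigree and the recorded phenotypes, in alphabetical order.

II-3 ∈ {Jj QQ, Jj Qq, Jj qq}

J/I-1 aff ·: Jj|JJ
J/I-2 un ·: jj
J/II-1 aff I-1×I-2: Jj
J/II-2 un ·: jj
J/II-3 aff I-1×I-2: Jj
J/II-4 aff I-1×I-2: Jj
J/II-5 aff ·: Jj|JJ
J/III-1 aff II-4×II-5: Jj|JJ
J/III-2 aff II-4×II-5: Jj|JJ
J/III-3 aff II-2×II-1: Jj
⇒ J over [I-1,I-2,II-1,II-2,II-3,II-4,II-5,III-1,III-2,III-3]: 16 consistent
Q/I-1 ? ·: qq|Qq
Q/I-2 aff ·: Qq
Q/II-1 un I-1×I-2: qq
Q/II-2 aff ·: Qq
Q/II-3 ? I-1×I-2: qq|Qq|QQ
Q/II-4 un I-1×I-2: qq
Q/II-5 ? ·: qq|Qq
Q/III-1 un II-4×II-5: qq
Q/III-2 un II-4×II-5: qq
Q/III-3 un II-2×II-1: qq
⇒ Q over [I-1,I-2,II-1,II-2,II-3,II-4,II-5,III-1,III-2,III-3]: 10 consistent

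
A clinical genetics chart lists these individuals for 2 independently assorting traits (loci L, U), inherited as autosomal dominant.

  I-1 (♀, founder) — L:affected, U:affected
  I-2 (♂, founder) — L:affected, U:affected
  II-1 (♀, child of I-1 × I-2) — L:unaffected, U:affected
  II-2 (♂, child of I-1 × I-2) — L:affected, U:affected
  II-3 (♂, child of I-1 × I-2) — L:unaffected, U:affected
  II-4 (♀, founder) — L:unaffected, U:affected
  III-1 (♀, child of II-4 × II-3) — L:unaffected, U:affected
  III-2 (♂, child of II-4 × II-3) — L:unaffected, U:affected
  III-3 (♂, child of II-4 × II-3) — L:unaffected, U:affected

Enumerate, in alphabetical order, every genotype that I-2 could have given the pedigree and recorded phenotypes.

L/I-1 aff ·: Ll
L/I-2 aff ·: Ll
L/II-1 un I-1×I-2: ll
L/II-2 aff I-1×I-2: Ll|LL
L/II-3 un I-1×I-2: ll
L/II-4 un ·: ll
L/III-1 un II-4×II-3: ll
L/III-2 un II-4×II-3: ll
L/III-3 un II-4×II-3: ll
⇒ L over [I-1,I-2,II-1,II-2,II-3,II-4,III-1,III-2,III-3]: 2 consistent
U/I-1 aff ·: Uu|UU
U/I-2 aff ·: Uu|UU
U/II-1 aff I-1×I-2: Uu|UU
U/II-2 aff I-1×I-2: Uu|UU
U/II-3 aff I-1×I-2: Uu|UU
U/II-4 aff ·: Uu|UU
U/III-1 aff II-4×II-3: Uu|UU
U/III-2 aff II-4×II-3: Uu|UU
U/III-3 aff II-4×II-3: Uu|UU
⇒ U over [I-1,I-2,II-1,II-2,II-3,II-4,III-1,III-2,III-3]: 309 consistent

I-2 ∈ {Ll UU, Ll Uu}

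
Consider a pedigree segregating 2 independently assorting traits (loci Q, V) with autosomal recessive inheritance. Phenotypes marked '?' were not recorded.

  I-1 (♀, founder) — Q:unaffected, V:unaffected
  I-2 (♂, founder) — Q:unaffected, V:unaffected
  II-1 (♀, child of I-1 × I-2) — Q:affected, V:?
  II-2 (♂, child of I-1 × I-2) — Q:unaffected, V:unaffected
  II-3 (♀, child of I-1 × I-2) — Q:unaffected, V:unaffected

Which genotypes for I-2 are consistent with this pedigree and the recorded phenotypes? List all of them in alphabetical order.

I-2 ∈ {Qq VV, Qq Vv}

Q/I-1 un ·: Qq
Q/I-2 un ·: Qq
Q/II-1 aff I-1×I-2: qq
Q/II-2 un I-1×I-2: QQ|Qq
Q/II-3 un I-1×I-2: QQ|Qq
⇒ Q over [I-1,I-2,II-1,II-2,II-3]: 4 consistent
V/I-1 un ·: VV|Vv
V/I-2 un ·: VV|Vv
V/II-1 ? I-1×I-2: VV|Vv|vv
V/II-2 un I-1×I-2: VV|Vv
V/II-3 un I-1×I-2: VV|Vv
⇒ V over [I-1,I-2,II-1,II-2,II-3]: 29 consistent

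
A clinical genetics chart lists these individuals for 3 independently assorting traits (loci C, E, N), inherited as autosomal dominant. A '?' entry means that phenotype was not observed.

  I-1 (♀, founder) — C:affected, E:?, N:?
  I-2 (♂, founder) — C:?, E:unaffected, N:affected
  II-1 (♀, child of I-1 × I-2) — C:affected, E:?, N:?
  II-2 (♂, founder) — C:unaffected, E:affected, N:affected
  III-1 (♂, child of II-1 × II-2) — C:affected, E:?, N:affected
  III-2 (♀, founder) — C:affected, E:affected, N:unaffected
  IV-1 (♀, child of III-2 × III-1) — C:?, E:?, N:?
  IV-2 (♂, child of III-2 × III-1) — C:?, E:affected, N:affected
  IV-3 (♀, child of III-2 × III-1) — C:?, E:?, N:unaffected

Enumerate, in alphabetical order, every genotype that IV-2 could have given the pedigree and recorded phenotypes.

C/I-1 aff ·: Cc|CC
C/I-2 ? ·: cc|Cc|CC
C/II-1 aff I-1×I-2: Cc|CC
C/II-2 un ·: cc
C/III-1 aff II-1×II-2: Cc
C/III-2 aff ·: Cc|CC
C/IV-1 ? III-2×III-1: cc|Cc|CC
C/IV-2 ? III-2×III-1: cc|Cc|CC
C/IV-3 ? III-2×III-1: cc|Cc|CC
⇒ C over [I-1,I-2,II-1,II-2,III-1,III-2,IV-1,IV-2,IV-3]: 315 consistent
E/I-1 ? ·: ee|Ee|EE
E/I-2 un ·: ee
E/II-1 ? I-1×I-2: ee|Ee
E/II-2 aff ·: Ee|EE
E/III-1 ? II-1×II-2: ee|Ee|EE
E/III-2 aff ·: Ee|EE
E/IV-1 ? III-2×III-1: ee|Ee|EE
E/IV-2 aff III-2×III-1: Ee|EE
E/IV-3 ? III-2×III-1: ee|Ee|EE
⇒ E over [I-1,I-2,II-1,II-2,III-1,III-2,IV-1,IV-2,IV-3]: 264 consistent
N/I-1 ? ·: nn|Nn|NN
N/I-2 aff ·: Nn|NN
N/II-1 ? I-1×I-2: nn|Nn|NN
N/II-2 aff ·: Nn|NN
N/III-1 aff II-1×II-2: Nn
N/III-2 un ·: nn
N/IV-1 ? III-2×III-1: nn|Nn
N/IV-2 aff III-2×III-1: Nn
N/IV-3 un III-2×III-1: nn
⇒ N over [I-1,I-2,II-1,II-2,III-1,III-2,IV-1,IV-2,IV-3]: 36 consistent

IV-2 ∈ {CC EE Nn, CC Ee Nn, Cc EE Nn, Cc Ee Nn, cc EE Nn, cc Ee Nn}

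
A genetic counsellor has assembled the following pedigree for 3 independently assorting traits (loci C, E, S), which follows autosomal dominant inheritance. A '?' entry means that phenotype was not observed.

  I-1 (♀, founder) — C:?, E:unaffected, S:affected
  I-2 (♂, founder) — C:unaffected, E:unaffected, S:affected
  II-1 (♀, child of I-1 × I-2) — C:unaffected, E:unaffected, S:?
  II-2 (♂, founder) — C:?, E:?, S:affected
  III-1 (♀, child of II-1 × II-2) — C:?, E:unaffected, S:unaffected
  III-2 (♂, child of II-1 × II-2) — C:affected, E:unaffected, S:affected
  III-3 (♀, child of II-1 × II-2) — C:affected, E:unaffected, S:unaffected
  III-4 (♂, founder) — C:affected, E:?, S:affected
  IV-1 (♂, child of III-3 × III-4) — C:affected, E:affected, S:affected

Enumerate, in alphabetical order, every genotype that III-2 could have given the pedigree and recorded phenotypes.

C/I-1 ? ·: cc|Cc
C/I-2 un ·: cc
C/II-1 un I-1×I-2: cc
C/II-2 ? ·: Cc|CC
C/III-1 ? II-1×II-2: cc|Cc
C/III-2 aff II-1×II-2: Cc
C/III-3 aff II-1×II-2: Cc
C/III-4 aff ·: Cc|CC
C/IV-1 aff III-3×III-4: Cc|CC
⇒ C over [I-1,I-2,II-1,II-2,III-1,III-2,III-3,III-4,IV-1]: 24 consistent
E/I-1 un ·: ee
E/I-2 un ·: ee
E/II-1 un I-1×I-2: ee
E/II-2 ? ·: ee|Ee
E/III-1 un II-1×II-2: ee
E/III-2 un II-1×II-2: ee
E/III-3 un II-1×II-2: ee
E/III-4 ? ·: Ee|EE
E/IV-1 aff III-3×III-4: Ee
⇒ E over [I-1,I-2,II-1,II-2,III-1,III-2,III-3,III-4,IV-1]: 4 consistent
S/I-1 aff ·: Ss|SS
S/I-2 aff ·: Ss|SS
S/II-1 ? I-1×I-2: ss|Ss
S/II-2 aff ·: Ss
S/III-1 un II-1×II-2: ss
S/III-2 aff II-1×II-2: Ss|SS
S/III-3 un II-1×II-2: ss
S/III-4 aff ·: Ss|SS
S/IV-1 aff III-3×III-4: Ss
⇒ S over [I-1,I-2,II-1,II-2,III-1,III-2,III-3,III-4,IV-1]: 14 consistent

III-2 ∈ {Cc ee SS, Cc ee Ss}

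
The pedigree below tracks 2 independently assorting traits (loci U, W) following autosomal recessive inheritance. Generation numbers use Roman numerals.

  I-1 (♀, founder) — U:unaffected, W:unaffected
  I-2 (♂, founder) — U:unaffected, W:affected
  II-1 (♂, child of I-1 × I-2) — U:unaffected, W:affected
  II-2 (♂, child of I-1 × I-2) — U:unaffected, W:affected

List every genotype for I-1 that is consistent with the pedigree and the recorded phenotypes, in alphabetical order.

U/I-1 un ·: UU|Uu
U/I-2 un ·: UU|Uu
U/II-1 un I-1×I-2: UU|Uu
U/II-2 un I-1×I-2: UU|Uu
⇒ U over [I-1,I-2,II-1,II-2]: 13 consistent
W/I-1 un ·: Ww
W/I-2 aff ·: ww
W/II-1 aff I-1×I-2: ww
W/II-2 aff I-1×I-2: ww
⇒ W over [I-1,I-2,II-1,II-2]: 1 consistent

I-1 ∈ {UU Ww, Uu Ww}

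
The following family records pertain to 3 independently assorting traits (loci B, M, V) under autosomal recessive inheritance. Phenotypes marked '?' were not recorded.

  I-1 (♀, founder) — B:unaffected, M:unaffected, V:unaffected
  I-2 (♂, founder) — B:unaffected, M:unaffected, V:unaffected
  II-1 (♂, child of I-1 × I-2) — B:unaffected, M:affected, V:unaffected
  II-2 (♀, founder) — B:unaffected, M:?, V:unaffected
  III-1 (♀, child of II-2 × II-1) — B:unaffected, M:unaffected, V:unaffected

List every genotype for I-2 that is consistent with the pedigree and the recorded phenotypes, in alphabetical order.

B/I-1 un ·: BB|Bb
B/I-2 un ·: BB|Bb
B/II-1 un I-1×I-2: BB|Bb
B/II-2 un ·: BB|Bb
B/III-1 un II-2×II-1: BB|Bb
⇒ B over [I-1,I-2,II-1,II-2,III-1]: 24 consistent
M/I-1 un ·: Mm
M/I-2 un ·: Mm
M/II-1 aff I-1×I-2: mm
M/II-2 ? ·: MM|Mm
M/III-1 un II-2×II-1: Mm
⇒ M over [I-1,I-2,II-1,II-2,III-1]: 2 consistent
V/I-1 un ·: VV|Vv
V/I-2 un ·: VV|Vv
V/II-1 un I-1×I-2: VV|Vv
V/II-2 un ·: VV|Vv
V/III-1 un II-2×II-1: VV|Vv
⇒ V over [I-1,I-2,II-1,II-2,III-1]: 24 consistent

I-2 ∈ {BB Mm VV, BB Mm Vv, Bb Mm VV, Bb Mm Vv}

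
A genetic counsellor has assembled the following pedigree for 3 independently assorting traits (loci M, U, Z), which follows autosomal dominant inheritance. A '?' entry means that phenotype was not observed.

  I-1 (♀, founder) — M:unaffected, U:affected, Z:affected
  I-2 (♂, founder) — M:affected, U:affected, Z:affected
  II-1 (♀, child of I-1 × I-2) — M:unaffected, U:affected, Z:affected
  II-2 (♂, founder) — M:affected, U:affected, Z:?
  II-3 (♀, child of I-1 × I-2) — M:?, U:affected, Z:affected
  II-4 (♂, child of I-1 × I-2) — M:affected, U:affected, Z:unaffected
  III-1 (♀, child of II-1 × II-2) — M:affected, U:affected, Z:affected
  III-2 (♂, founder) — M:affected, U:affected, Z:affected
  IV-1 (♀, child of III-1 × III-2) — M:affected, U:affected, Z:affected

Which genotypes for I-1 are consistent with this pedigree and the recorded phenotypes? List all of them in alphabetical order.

M/I-1 un ·: mm
M/I-2 aff ·: Mm
M/II-1 un I-1×I-2: mm
M/II-2 aff ·: Mm|MM
M/II-3 ? I-1×I-2: mm|Mm
M/II-4 aff I-1×I-2: Mm
M/III-1 aff II-1×II-2: Mm
M/III-2 aff ·: Mm|MM
M/IV-1 aff III-1×III-2: Mm|MM
⇒ M over [I-1,I-2,II-1,II-2,II-3,II-4,III-1,III-2,IV-1]: 16 consistent
U/I-1 aff ·: Uu|UU
U/I-2 aff ·: Uu|UU
U/II-1 aff I-1×I-2: Uu|UU
U/II-2 aff ·: Uu|UU
U/II-3 aff I-1×I-2: Uu|UU
U/II-4 aff I-1×I-2: Uu|UU
U/III-1 aff II-1×II-2: Uu|UU
U/III-2 aff ·: Uu|UU
U/IV-1 aff III-1×III-2: Uu|UU
⇒ U over [I-1,I-2,II-1,II-2,II-3,II-4,III-1,III-2,IV-1]: 298 consistent
Z/I-1 aff ·: Zz
Z/I-2 aff ·: Zz
Z/II-1 aff I-1×I-2: Zz|ZZ
Z/II-2 ? ·: zz|Zz|ZZ
Z/II-3 aff I-1×I-2: Zz|ZZ
Z/II-4 un I-1×I-2: zz
Z/III-1 aff II-1×II-2: Zz|ZZ
Z/III-2 aff ·: Zz|ZZ
Z/IV-1 aff III-1×III-2: Zz|ZZ
⇒ Z over [I-1,I-2,II-1,II-2,II-3,II-4,III-1,III-2,IV-1]: 64 consistent

I-1 ∈ {mm UU Zz, mm Uu Zz}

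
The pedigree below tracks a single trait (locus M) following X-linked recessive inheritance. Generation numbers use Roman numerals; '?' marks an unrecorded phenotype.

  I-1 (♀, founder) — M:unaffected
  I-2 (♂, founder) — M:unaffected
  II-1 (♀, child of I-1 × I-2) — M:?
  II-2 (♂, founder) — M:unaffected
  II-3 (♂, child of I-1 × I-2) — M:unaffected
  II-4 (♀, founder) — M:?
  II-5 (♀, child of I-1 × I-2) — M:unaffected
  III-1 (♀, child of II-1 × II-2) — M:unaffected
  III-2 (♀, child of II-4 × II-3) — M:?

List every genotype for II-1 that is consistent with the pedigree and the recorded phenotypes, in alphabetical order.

II-1 ∈ {X^MX^M, X^MX^m}

M/I-1 un ·: X^MX^M|X^MX^m
M/I-2 un ·: X^MY
M/II-1 ? I-1×I-2: X^MX^M|X^MX^m
M/II-2 un ·: X^MY
M/II-3 un I-1×I-2: X^MY
M/II-4 ? ·: X^MX^M|X^MX^m|X^mX^m
M/II-5 un I-1×I-2: X^MX^M|X^MX^m
M/III-1 un II-1×II-2: X^MX^M|X^MX^m
M/III-2 ? II-4×II-3: X^MX^M|X^MX^m
⇒ M over [I-1,I-2,II-1,II-2,II-3,II-4,II-5,III-1,III-2]: 28 consistent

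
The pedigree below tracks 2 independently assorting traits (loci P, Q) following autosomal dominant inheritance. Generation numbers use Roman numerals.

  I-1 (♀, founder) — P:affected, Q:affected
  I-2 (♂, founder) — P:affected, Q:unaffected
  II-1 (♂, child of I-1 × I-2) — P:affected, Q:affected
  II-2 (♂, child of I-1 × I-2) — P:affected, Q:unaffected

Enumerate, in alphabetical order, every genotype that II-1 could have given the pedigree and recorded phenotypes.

II-1 ∈ {PP Qq, Pp Qq}

P/I-1 aff ·: Pp|PP
P/I-2 aff ·: Pp|PP
P/II-1 aff I-1×I-2: Pp|PP
P/II-2 aff I-1×I-2: Pp|PP
⇒ P over [I-1,I-2,II-1,II-2]: 13 consistent
Q/I-1 aff ·: Qq
Q/I-2 un ·: qq
Q/II-1 aff I-1×I-2: Qq
Q/II-2 un I-1×I-2: qq
⇒ Q over [I-1,I-2,II-1,II-2]: 1 consistent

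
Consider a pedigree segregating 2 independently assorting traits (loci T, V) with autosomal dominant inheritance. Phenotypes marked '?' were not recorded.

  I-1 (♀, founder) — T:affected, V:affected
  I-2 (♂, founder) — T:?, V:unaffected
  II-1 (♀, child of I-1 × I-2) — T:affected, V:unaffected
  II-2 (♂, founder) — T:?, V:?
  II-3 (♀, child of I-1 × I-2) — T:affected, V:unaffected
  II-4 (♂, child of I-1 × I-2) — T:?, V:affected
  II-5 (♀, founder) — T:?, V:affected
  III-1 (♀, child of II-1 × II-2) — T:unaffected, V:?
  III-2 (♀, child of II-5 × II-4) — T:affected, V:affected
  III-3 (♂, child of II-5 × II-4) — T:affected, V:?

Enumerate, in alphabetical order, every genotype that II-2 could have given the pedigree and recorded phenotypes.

II-2 ∈ {Tt VV, Tt Vv, Tt vv, tt VV, tt Vv, tt vv}

T/I-1 aff ·: Tt|TT
T/I-2 ? ·: tt|Tt|TT
T/II-1 aff I-1×I-2: Tt
T/II-2 ? ·: tt|Tt
T/II-3 aff I-1×I-2: Tt|TT
T/II-4 ? I-1×I-2: tt|Tt|TT
T/II-5 ? ·: tt|Tt|TT
T/III-1 un II-1×II-2: tt
T/III-2 aff II-5×II-4: Tt|TT
T/III-3 aff II-5×II-4: Tt|TT
⇒ T over [I-1,I-2,II-1,II-2,II-3,II-4,II-5,III-1,III-2,III-3]: 228 consistent
V/I-1 aff ·: Vv
V/I-2 un ·: vv
V/II-1 un I-1×I-2: vv
V/II-2 ? ·: vv|Vv|VV
V/II-3 un I-1×I-2: vv
V/II-4 aff I-1×I-2: Vv
V/II-5 aff ·: Vv|VV
V/III-1 ? II-1×II-2: vv|Vv
V/III-2 aff II-5×II-4: Vv|VV
V/III-3 ? II-5×II-4: vv|Vv|VV
⇒ V over [I-1,I-2,II-1,II-2,II-3,II-4,II-5,III-1,III-2,III-3]: 40 consistent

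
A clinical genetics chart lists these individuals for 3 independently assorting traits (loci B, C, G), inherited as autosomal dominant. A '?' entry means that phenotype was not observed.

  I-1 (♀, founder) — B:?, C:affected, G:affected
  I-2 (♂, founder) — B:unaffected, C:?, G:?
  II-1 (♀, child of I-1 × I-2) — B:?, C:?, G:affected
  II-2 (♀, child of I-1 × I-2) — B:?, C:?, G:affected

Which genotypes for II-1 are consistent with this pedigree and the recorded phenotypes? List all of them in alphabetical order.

II-1 ∈ {Bb CC GG, Bb CC Gg, Bb Cc GG, Bb Cc Gg, Bb cc GG, Bb cc Gg, bb CC GG, bb CC Gg, bb Cc GG, bb Cc Gg, bb cc GG, bb cc Gg}

B/I-1 ? ·: bb|Bb|BB
B/I-2 un ·: bb
B/II-1 ? I-1×I-2: bb|Bb
B/II-2 ? I-1×I-2: bb|Bb
⇒ B over [I-1,I-2,II-1,II-2]: 6 consistent
C/I-1 aff ·: Cc|CC
C/I-2 ? ·: cc|Cc|CC
C/II-1 ? I-1×I-2: cc|Cc|CC
C/II-2 ? I-1×I-2: cc|Cc|CC
⇒ C over [I-1,I-2,II-1,II-2]: 23 consistent
G/I-1 aff ·: Gg|GG
G/I-2 ? ·: gg|Gg|GG
G/II-1 aff I-1×I-2: Gg|GG
G/II-2 aff I-1×I-2: Gg|GG
⇒ G over [I-1,I-2,II-1,II-2]: 15 consistent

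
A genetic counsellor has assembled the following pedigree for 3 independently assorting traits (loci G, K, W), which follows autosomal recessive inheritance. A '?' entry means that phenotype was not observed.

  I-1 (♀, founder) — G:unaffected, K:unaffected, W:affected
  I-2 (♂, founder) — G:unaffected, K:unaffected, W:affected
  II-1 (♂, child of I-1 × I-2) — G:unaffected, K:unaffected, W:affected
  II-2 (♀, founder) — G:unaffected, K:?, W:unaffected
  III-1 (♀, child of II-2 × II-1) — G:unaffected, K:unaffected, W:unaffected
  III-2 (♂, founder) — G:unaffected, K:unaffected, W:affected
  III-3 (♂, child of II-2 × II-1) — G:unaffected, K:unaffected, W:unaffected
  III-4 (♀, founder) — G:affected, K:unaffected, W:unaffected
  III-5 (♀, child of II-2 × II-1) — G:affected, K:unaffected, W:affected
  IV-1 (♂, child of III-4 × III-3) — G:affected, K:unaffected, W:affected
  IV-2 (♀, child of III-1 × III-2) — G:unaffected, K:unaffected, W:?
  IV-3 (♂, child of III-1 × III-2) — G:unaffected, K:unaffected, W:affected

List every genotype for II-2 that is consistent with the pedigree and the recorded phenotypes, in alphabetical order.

II-2 ∈ {Gg KK Ww, Gg Kk Ww, Gg kk Ww}

G/I-1 un ·: GG|Gg
G/I-2 un ·: GG|Gg
G/II-1 un I-1×I-2: Gg
G/II-2 un ·: Gg
G/III-1 un II-2×II-1: GG|Gg
G/III-2 un ·: GG|Gg
G/III-3 un II-2×II-1: Gg
G/III-4 aff ·: gg
G/III-5 aff II-2×II-1: gg
G/IV-1 aff III-4×III-3: gg
G/IV-2 un III-1×III-2: GG|Gg
G/IV-3 un III-1×III-2: GG|Gg
⇒ G over [I-1,I-2,II-1,II-2,III-1,III-2,III-3,III-4,III-5,IV-1,IV-2,IV-3]: 39 consistent
K/I-1 un ·: KK|Kk
K/I-2 un ·: KK|Kk
K/II-1 un I-1×I-2: KK|Kk
K/II-2 ? ·: KK|Kk|kk
K/III-1 un II-2×II-1: KK|Kk
K/III-2 un ·: KK|Kk
K/III-3 un II-2×II-1: KK|Kk
K/III-4 un ·: KK|Kk
K/III-5 un II-2×II-1: KK|Kk
K/IV-1 un III-4×III-3: KK|Kk
K/IV-2 un III-1×III-2: KK|Kk
K/IV-3 un III-1×III-2: KK|Kk
⇒ K over [I-1,I-2,II-1,II-2,III-1,III-2,III-3,III-4,III-5,IV-1,IV-2,IV-3]: 2104 consistent
W/I-1 aff ·: ww
W/I-2 aff ·: ww
W/II-1 aff I-1×I-2: ww
W/II-2 un ·: Ww
W/III-1 un II-2×II-1: Ww
W/III-2 aff ·: ww
W/III-3 un II-2×II-1: Ww
W/III-4 un ·: Ww
W/III-5 aff II-2×II-1: ww
W/IV-1 aff III-4×III-3: ww
W/IV-2 ? III-1×III-2: Ww|ww
W/IV-3 aff III-1×III-2: ww
⇒ W over [I-1,I-2,II-1,II-2,III-1,III-2,III-3,III-4,III-5,IV-1,IV-2,IV-3]: 2 consistent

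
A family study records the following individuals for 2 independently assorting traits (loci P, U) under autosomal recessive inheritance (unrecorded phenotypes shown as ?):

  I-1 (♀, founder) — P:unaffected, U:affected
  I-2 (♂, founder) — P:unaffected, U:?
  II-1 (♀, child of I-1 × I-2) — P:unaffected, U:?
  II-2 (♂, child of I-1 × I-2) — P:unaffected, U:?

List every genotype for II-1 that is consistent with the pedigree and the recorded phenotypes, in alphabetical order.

P/I-1 un ·: PP|Pp
P/I-2 un ·: PP|Pp
P/II-1 un I-1×I-2: PP|Pp
P/II-2 un I-1×I-2: PP|Pp
⇒ P over [I-1,I-2,II-1,II-2]: 13 consistent
U/I-1 aff ·: uu
U/I-2 ? ·: UU|Uu|uu
U/II-1 ? I-1×I-2: Uu|uu
U/II-2 ? I-1×I-2: Uu|uu
⇒ U over [I-1,I-2,II-1,II-2]: 6 consistent

II-1 ∈ {PP Uu, PP uu, Pp Uu, Pp uu}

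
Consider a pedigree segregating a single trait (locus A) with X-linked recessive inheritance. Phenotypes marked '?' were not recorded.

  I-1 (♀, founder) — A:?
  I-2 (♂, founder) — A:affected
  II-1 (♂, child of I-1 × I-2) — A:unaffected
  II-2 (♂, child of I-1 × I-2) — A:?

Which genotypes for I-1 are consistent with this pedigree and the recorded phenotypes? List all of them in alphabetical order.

I-1 ∈ {X^AX^A, X^AX^a}

A/I-1 ? ·: X^AX^A|X^AX^a
A/I-2 aff ·: X^aY
A/II-1 un I-1×I-2: X^AY
A/II-2 ? I-1×I-2: X^AY|X^aY
⇒ A over [I-1,I-2,II-1,II-2]: 3 consistent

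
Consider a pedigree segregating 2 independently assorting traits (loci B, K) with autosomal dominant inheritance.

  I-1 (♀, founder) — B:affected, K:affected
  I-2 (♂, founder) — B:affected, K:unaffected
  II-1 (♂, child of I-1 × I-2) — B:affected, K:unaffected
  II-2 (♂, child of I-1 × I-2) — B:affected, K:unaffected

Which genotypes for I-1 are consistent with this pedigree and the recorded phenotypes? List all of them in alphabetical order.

B/I-1 aff ·: Bb|BB
B/I-2 aff ·: Bb|BB
B/II-1 aff I-1×I-2: Bb|BB
B/II-2 aff I-1×I-2: Bb|BB
⇒ B over [I-1,I-2,II-1,II-2]: 13 consistent
K/I-1 aff ·: Kk
K/I-2 un ·: kk
K/II-1 un I-1×I-2: kk
K/II-2 un I-1×I-2: kk
⇒ K over [I-1,I-2,II-1,II-2]: 1 consistent

I-1 ∈ {BB Kk, Bb Kk}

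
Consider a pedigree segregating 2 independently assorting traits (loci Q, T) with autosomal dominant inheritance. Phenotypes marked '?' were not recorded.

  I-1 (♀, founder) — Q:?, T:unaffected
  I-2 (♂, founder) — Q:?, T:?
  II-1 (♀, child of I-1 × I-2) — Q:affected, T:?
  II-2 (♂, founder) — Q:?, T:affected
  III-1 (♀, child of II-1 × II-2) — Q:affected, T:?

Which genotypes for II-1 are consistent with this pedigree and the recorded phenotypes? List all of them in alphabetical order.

II-1 ∈ {QQ Tt, QQ tt, Qq Tt, Qq tt}

Q/I-1 ? ·: qq|Qq|QQ
Q/I-2 ? ·: qq|Qq|QQ
Q/II-1 aff I-1×I-2: Qq|QQ
Q/II-2 ? ·: qq|Qq|QQ
Q/III-1 aff II-1×II-2: Qq|QQ
⇒ Q over [I-1,I-2,II-1,II-2,III-1]: 51 consistent
T/I-1 un ·: tt
T/I-2 ? ·: tt|Tt|TT
T/II-1 ? I-1×I-2: tt|Tt
T/II-2 aff ·: Tt|TT
T/III-1 ? II-1×II-2: tt|Tt|TT
⇒ T over [I-1,I-2,II-1,II-2,III-1]: 16 consistent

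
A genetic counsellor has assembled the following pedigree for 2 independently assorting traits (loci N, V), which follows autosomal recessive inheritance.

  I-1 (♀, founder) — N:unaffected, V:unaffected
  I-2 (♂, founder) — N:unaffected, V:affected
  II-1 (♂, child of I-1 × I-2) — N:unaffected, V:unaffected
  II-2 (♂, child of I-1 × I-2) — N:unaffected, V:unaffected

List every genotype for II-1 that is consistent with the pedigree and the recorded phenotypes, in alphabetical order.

N/I-1 un ·: NN|Nn
N/I-2 un ·: NN|Nn
N/II-1 un I-1×I-2: NN|Nn
N/II-2 un I-1×I-2: NN|Nn
⇒ N over [I-1,I-2,II-1,II-2]: 13 consistent
V/I-1 un ·: VV|Vv
V/I-2 aff ·: vv
V/II-1 un I-1×I-2: Vv
V/II-2 un I-1×I-2: Vv
⇒ V over [I-1,I-2,II-1,II-2]: 2 consistent

II-1 ∈ {NN Vv, Nn Vv}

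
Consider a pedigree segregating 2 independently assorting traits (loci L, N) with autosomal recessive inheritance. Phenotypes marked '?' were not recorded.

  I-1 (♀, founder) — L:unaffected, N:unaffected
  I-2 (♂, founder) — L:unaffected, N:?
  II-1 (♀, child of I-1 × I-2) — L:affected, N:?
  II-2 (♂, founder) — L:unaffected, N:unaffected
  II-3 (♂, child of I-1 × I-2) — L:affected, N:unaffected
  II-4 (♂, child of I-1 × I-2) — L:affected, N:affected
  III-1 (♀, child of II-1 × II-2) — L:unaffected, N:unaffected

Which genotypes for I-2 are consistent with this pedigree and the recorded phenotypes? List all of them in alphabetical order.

L/I-1 un ·: Ll
L/I-2 un ·: Ll
L/II-1 aff I-1×I-2: ll
L/II-2 un ·: LL|Ll
L/II-3 aff I-1×I-2: ll
L/II-4 aff I-1×I-2: ll
L/III-1 un II-1×II-2: Ll
⇒ L over [I-1,I-2,II-1,II-2,II-3,II-4,III-1]: 2 consistent
N/I-1 un ·: Nn
N/I-2 ? ·: Nn|nn
N/II-1 ? I-1×I-2: NN|Nn|nn
N/II-2 un ·: NN|Nn
N/II-3 un I-1×I-2: NN|Nn
N/II-4 aff I-1×I-2: nn
N/III-1 un II-1×II-2: NN|Nn
⇒ N over [I-1,I-2,II-1,II-2,II-3,II-4,III-1]: 24 consistent

I-2 ∈ {Ll Nn, Ll nn}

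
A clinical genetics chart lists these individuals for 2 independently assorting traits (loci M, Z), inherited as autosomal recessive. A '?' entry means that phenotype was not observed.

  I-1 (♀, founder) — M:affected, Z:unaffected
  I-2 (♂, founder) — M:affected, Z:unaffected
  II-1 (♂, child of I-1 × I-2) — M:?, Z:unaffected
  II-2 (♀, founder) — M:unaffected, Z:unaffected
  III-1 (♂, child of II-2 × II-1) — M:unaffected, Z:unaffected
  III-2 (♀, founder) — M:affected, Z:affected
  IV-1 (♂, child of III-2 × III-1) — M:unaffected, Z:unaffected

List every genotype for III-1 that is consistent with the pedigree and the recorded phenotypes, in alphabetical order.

M/I-1 aff ·: mm
M/I-2 aff ·: mm
M/II-1 ? I-1×I-2: mm
M/II-2 un ·: MM|Mm
M/III-1 un II-2×II-1: Mm
M/III-2 aff ·: mm
M/IV-1 un III-2×III-1: Mm
⇒ M over [I-1,I-2,II-1,II-2,III-1,III-2,IV-1]: 2 consistent
Z/I-1 un ·: ZZ|Zz
Z/I-2 un ·: ZZ|Zz
Z/II-1 un I-1×I-2: ZZ|Zz
Z/II-2 un ·: ZZ|Zz
Z/III-1 un II-2×II-1: ZZ|Zz
Z/III-2 aff ·: zz
Z/IV-1 un III-2×III-1: Zz
⇒ Z over [I-1,I-2,II-1,II-2,III-1,III-2,IV-1]: 24 consistent

III-1 ∈ {Mm ZZ, Mm Zz}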